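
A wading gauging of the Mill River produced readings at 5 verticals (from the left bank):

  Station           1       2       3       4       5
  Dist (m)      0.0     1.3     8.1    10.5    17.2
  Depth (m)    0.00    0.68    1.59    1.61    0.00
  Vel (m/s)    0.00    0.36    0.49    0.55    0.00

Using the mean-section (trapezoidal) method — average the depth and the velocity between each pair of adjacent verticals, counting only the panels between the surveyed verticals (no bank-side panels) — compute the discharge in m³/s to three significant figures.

Panel 1-2: Δb = 1.3 m, d̄ = (0.00+0.68)/2 = 0.34, v̄ = (0.00+0.36)/2 = 0.18 → q = 1.3×0.34×0.18 = 0.07956 m³/s
Panel 2-3: Δb = 6.8 m, d̄ = (0.68+1.59)/2 = 1.135, v̄ = (0.36+0.49)/2 = 0.425 → q = 6.8×1.135×0.425 = 3.280 m³/s
Panel 3-4: Δb = 2.4 m, d̄ = (1.59+1.61)/2 = 1.6, v̄ = (0.49+0.55)/2 = 0.52 → q = 2.4×1.6×0.52 = 1.997 m³/s
Panel 4-5: Δb = 6.7 m, d̄ = (1.61+0.00)/2 = 0.805, v̄ = (0.55+0.00)/2 = 0.275 → q = 6.7×0.805×0.275 = 1.483 m³/s
Q = Σ q = 6.840 m³/s

6.84 m³/s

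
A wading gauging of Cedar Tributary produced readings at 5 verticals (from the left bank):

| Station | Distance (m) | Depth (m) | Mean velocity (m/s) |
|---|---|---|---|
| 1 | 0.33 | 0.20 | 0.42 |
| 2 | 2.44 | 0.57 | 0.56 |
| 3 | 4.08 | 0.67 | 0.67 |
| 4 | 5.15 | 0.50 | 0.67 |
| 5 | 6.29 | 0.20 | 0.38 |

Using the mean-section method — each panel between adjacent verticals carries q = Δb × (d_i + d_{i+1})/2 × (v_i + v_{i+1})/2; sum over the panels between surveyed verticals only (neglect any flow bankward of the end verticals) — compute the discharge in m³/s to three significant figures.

Panel 1-2: Δb = 2.11 m, d̄ = (0.20+0.57)/2 = 0.385, v̄ = (0.42+0.56)/2 = 0.49 → q = 2.11×0.385×0.49 = 0.3981 m³/s
Panel 2-3: Δb = 1.64 m, d̄ = (0.57+0.67)/2 = 0.62, v̄ = (0.56+0.67)/2 = 0.615 → q = 1.64×0.62×0.615 = 0.6253 m³/s
Panel 3-4: Δb = 1.07 m, d̄ = (0.67+0.50)/2 = 0.585, v̄ = (0.67+0.67)/2 = 0.67 → q = 1.07×0.585×0.67 = 0.4194 m³/s
Panel 4-5: Δb = 1.14 m, d̄ = (0.50+0.20)/2 = 0.35, v̄ = (0.67+0.38)/2 = 0.525 → q = 1.14×0.35×0.525 = 0.2095 m³/s
Q = Σ q = 1.652 m³/s

1.65 m³/s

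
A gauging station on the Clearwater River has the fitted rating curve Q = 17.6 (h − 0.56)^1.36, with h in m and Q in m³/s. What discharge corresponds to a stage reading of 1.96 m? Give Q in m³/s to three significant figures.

Q = 17.6 × (1.96 − 0.56)^1.36 = 17.6 × 1.4^1.36 = 27.81 m³/s

27.8 m³/s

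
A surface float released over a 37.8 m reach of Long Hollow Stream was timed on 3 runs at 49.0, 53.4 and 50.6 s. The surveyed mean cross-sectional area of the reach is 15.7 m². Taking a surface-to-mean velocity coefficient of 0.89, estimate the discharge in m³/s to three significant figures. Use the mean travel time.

10.4 m³/s

t̄ = (49.0 + 53.4 + 50.6) / 3 = 51 s
v_surface = L / t̄ = 37.8 / 51 = 0.7412 m/s
v_mean = 0.89 × 0.7412 = 0.6596 m/s
Q = A × v_mean = 15.7 × 0.6596 = 10.36 m³/s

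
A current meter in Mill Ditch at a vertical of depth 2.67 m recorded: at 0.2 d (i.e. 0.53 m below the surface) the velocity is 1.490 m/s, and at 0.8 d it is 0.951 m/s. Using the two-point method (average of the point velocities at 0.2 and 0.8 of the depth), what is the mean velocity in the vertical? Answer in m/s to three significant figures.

1.22 m/s

v̄ = (1.490 + 0.951) / 2 = 1.221 m/s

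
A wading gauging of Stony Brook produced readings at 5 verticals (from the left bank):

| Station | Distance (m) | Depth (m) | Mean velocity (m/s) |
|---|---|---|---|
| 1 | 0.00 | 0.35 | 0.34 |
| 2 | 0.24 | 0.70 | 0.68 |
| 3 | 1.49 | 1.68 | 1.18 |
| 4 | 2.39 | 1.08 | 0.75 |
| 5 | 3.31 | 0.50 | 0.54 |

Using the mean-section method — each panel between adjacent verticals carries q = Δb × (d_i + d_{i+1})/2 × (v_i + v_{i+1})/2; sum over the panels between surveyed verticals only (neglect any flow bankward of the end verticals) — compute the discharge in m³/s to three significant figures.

Panel 1-2: Δb = 0.24 m, d̄ = (0.35+0.70)/2 = 0.525, v̄ = (0.34+0.68)/2 = 0.51 → q = 0.24×0.525×0.51 = 0.06426 m³/s
Panel 2-3: Δb = 1.25 m, d̄ = (0.70+1.68)/2 = 1.19, v̄ = (0.68+1.18)/2 = 0.93 → q = 1.25×1.19×0.93 = 1.383 m³/s
Panel 3-4: Δb = 0.9 m, d̄ = (1.68+1.08)/2 = 1.38, v̄ = (1.18+0.75)/2 = 0.965 → q = 0.9×1.38×0.965 = 1.199 m³/s
Panel 4-5: Δb = 0.92 m, d̄ = (1.08+0.50)/2 = 0.79, v̄ = (0.75+0.54)/2 = 0.645 → q = 0.92×0.79×0.645 = 0.4688 m³/s
Q = Σ q = 3.115 m³/s

3.11 m³/s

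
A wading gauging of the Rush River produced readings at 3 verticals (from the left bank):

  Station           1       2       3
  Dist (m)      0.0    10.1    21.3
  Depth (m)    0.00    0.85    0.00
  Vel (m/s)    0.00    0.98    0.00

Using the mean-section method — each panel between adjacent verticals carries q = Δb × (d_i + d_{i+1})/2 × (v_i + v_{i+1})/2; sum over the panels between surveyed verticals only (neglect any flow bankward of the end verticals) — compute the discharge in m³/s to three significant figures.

Panel 1-2: Δb = 10.1 m, d̄ = (0.00+0.85)/2 = 0.425, v̄ = (0.00+0.98)/2 = 0.49 → q = 10.1×0.425×0.49 = 2.103 m³/s
Panel 2-3: Δb = 11.2 m, d̄ = (0.85+0.00)/2 = 0.425, v̄ = (0.98+0.00)/2 = 0.49 → q = 11.2×0.425×0.49 = 2.332 m³/s
Q = Σ q = 4.436 m³/s

4.44 m³/s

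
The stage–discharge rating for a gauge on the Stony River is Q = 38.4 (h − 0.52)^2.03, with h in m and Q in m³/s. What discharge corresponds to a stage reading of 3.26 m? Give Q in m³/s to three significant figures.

297 m³/s

Q = 38.4 × (3.26 − 0.52)^2.03 = 38.4 × 2.74^2.03 = 297.1 m³/s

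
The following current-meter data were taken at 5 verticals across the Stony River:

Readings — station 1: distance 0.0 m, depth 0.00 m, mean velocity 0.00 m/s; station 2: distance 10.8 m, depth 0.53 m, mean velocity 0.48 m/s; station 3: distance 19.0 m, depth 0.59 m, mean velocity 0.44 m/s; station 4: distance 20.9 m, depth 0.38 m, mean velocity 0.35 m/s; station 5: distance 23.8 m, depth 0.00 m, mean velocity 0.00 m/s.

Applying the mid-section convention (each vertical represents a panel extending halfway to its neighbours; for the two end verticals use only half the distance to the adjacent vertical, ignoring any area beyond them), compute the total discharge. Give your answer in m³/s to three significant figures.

4.05 m³/s

w_2 = (19.0 − 0.0)/2 = 9.5 m; q_2 = 0.48 × 0.53 × 9.5 = 2.417 m³/s
w_3 = (20.9 − 10.8)/2 = 5.05 m; q_3 = 0.44 × 0.59 × 5.05 = 1.311 m³/s
w_4 = (23.8 − 19.0)/2 = 2.4 m; q_4 = 0.35 × 0.38 × 2.4 = 0.3192 m³/s
Stations 1, 5 contribute zero (depth or velocity is 0).
Q = Σ qᵢ = 4.047 m³/s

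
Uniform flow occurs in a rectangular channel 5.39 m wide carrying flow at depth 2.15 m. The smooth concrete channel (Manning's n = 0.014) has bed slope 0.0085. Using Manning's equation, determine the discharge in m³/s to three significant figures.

A = b·y = 5.39 × 2.15 = 11.59 m²
P = b + 2y = 5.39 + 2×2.15 = 9.690 m
R = A/P = 11.59/9.690 = 1.196 m
Q = (1/n)·A·R^(2/3)·S^(1/2) = (1/0.014) × 11.59 × 1.196^(2/3) × 0.0085^(1/2) = 85.98 m³/s

86.0 m³/s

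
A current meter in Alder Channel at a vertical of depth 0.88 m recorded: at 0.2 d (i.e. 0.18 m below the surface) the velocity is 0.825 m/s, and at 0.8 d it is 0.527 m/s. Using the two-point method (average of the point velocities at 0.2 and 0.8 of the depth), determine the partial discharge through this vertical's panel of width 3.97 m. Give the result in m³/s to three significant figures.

v̄ = (0.825 + 0.527) / 2 = 0.6760 m/s
q = v̄ × d × w = 0.6760 × 0.88 × 3.97 = 2.362 m³/s

2.36 m³/s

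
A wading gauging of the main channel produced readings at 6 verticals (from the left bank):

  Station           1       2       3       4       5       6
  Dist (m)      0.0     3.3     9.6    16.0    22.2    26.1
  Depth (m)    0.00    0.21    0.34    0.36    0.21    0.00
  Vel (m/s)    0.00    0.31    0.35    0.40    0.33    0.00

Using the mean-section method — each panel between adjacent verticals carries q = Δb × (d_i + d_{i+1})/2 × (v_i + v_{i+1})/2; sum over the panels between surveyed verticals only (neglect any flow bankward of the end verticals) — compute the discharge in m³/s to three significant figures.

2.18 m³/s

Panel 1-2: Δb = 3.3 m, d̄ = (0.00+0.21)/2 = 0.105, v̄ = (0.00+0.31)/2 = 0.155 → q = 3.3×0.105×0.155 = 0.05371 m³/s
Panel 2-3: Δb = 6.3 m, d̄ = (0.21+0.34)/2 = 0.275, v̄ = (0.31+0.35)/2 = 0.33 → q = 6.3×0.275×0.33 = 0.5717 m³/s
Panel 3-4: Δb = 6.4 m, d̄ = (0.34+0.36)/2 = 0.35, v̄ = (0.35+0.40)/2 = 0.375 → q = 6.4×0.35×0.375 = 0.8400 m³/s
Panel 4-5: Δb = 6.2 m, d̄ = (0.36+0.21)/2 = 0.285, v̄ = (0.40+0.33)/2 = 0.365 → q = 6.2×0.285×0.365 = 0.6450 m³/s
Panel 5-6: Δb = 3.9 m, d̄ = (0.21+0.00)/2 = 0.105, v̄ = (0.33+0.00)/2 = 0.165 → q = 3.9×0.105×0.165 = 0.06757 m³/s
Q = Σ q = 2.178 m³/s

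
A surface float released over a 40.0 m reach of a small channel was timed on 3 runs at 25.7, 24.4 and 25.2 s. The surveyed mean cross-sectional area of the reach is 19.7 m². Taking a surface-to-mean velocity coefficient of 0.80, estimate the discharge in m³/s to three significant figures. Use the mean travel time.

25.1 m³/s

t̄ = (25.7 + 24.4 + 25.2) / 3 = 25.1 s
v_surface = L / t̄ = 40.0 / 25.1 = 1.594 m/s
v_mean = 0.80 × 1.594 = 1.275 m/s
Q = A × v_mean = 19.7 × 1.275 = 25.12 m³/s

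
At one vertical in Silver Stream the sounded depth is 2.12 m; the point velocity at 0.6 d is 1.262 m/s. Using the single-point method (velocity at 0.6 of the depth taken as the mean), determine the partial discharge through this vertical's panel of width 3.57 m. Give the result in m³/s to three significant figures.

9.55 m³/s

v̄ = v₀.₆ = 1.262 m/s
q = v̄ × d × w = 1.262 × 2.12 × 3.57 = 9.551 m³/s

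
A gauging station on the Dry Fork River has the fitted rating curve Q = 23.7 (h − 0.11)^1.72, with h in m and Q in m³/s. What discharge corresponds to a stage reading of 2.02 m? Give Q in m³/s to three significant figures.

Q = 23.7 × (2.02 − 0.11)^1.72 = 23.7 × 1.91^1.72 = 72.13 m³/s

72.1 m³/s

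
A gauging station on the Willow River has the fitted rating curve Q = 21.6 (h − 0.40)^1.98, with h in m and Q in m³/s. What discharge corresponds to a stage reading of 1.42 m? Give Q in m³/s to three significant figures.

Q = 21.6 × (1.42 − 0.40)^1.98 = 21.6 × 1.02^1.98 = 22.46 m³/s

22.5 m³/s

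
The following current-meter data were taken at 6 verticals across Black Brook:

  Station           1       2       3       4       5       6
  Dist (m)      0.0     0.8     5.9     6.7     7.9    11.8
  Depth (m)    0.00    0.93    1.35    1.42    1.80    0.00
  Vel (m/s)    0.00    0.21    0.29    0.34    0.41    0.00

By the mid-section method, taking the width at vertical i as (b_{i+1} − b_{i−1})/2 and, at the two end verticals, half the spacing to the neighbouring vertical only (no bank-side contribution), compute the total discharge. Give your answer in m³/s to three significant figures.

w_2 = (5.9 − 0.0)/2 = 2.95 m; q_2 = 0.21 × 0.93 × 2.95 = 0.5761 m³/s
w_3 = (6.7 − 0.8)/2 = 2.95 m; q_3 = 0.29 × 1.35 × 2.95 = 1.155 m³/s
w_4 = (7.9 − 5.9)/2 = 1 m; q_4 = 0.34 × 1.42 × 1 = 0.4828 m³/s
w_5 = (11.8 − 6.7)/2 = 2.55 m; q_5 = 0.41 × 1.80 × 2.55 = 1.882 m³/s
Stations 1, 6 contribute zero (depth or velocity is 0).
Q = Σ qᵢ = 4.096 m³/s

4.10 m³/s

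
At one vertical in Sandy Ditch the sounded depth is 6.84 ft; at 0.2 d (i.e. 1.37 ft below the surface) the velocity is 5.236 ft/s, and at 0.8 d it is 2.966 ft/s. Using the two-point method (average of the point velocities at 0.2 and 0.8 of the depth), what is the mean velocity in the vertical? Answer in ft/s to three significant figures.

v̄ = (5.236 + 2.966) / 2 = 4.101 ft/s

4.10 ft/s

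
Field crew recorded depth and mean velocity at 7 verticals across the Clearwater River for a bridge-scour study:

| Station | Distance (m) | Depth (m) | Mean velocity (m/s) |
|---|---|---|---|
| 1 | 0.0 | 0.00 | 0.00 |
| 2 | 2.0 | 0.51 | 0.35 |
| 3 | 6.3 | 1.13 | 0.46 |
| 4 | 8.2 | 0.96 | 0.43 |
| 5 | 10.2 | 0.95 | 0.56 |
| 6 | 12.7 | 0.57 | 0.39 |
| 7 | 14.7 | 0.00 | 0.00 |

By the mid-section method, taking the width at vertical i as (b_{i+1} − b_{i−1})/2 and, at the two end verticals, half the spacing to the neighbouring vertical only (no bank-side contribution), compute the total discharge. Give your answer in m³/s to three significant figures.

w_2 = (6.3 − 0.0)/2 = 3.15 m; q_2 = 0.35 × 0.51 × 3.15 = 0.5623 m³/s
w_3 = (8.2 − 2.0)/2 = 3.1 m; q_3 = 0.46 × 1.13 × 3.1 = 1.611 m³/s
w_4 = (10.2 − 6.3)/2 = 1.95 m; q_4 = 0.43 × 0.96 × 1.95 = 0.8050 m³/s
w_5 = (12.7 − 8.2)/2 = 2.25 m; q_5 = 0.56 × 0.95 × 2.25 = 1.197 m³/s
w_6 = (14.7 − 10.2)/2 = 2.25 m; q_6 = 0.39 × 0.57 × 2.25 = 0.5002 m³/s
Stations 1, 7 contribute zero (depth or velocity is 0).
Q = Σ qᵢ = 4.676 m³/s

4.68 m³/s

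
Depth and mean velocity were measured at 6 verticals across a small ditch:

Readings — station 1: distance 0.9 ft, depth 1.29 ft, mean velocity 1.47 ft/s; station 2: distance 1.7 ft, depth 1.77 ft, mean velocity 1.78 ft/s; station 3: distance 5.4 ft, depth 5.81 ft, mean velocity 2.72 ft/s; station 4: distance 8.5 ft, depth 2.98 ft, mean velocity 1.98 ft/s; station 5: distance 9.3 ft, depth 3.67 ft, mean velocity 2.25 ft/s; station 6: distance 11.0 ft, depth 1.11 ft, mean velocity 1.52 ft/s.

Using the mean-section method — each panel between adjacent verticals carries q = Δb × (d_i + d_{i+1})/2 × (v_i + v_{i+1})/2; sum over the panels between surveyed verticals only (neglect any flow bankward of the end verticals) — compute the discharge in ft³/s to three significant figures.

78.8 ft³/s

Panel 1-2: Δb = 0.8 ft, d̄ = (1.29+1.77)/2 = 1.53, v̄ = (1.47+1.78)/2 = 1.625 → q = 0.8×1.53×1.625 = 1.989 ft³/s
Panel 2-3: Δb = 3.7 ft, d̄ = (1.77+5.81)/2 = 3.79, v̄ = (1.78+2.72)/2 = 2.25 → q = 3.7×3.79×2.25 = 31.55 ft³/s
Panel 3-4: Δb = 3.1 ft, d̄ = (5.81+2.98)/2 = 4.395, v̄ = (2.72+1.98)/2 = 2.35 → q = 3.1×4.395×2.35 = 32.02 ft³/s
Panel 4-5: Δb = 0.8 ft, d̄ = (2.98+3.67)/2 = 3.325, v̄ = (1.98+2.25)/2 = 2.115 → q = 0.8×3.325×2.115 = 5.626 ft³/s
Panel 5-6: Δb = 1.7 ft, d̄ = (3.67+1.11)/2 = 2.39, v̄ = (2.25+1.52)/2 = 1.885 → q = 1.7×2.39×1.885 = 7.659 ft³/s
Q = Σ q = 78.84 ft³/s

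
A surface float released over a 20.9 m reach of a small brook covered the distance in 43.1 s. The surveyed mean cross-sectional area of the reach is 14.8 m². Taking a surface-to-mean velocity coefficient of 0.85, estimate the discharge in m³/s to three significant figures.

v_surface = L / t̄ = 20.9 / 43.1 = 0.4849 m/s
v_mean = 0.85 × 0.4849 = 0.4122 m/s
Q = A × v_mean = 14.8 × 0.4122 = 6.100 m³/s

6.10 m³/s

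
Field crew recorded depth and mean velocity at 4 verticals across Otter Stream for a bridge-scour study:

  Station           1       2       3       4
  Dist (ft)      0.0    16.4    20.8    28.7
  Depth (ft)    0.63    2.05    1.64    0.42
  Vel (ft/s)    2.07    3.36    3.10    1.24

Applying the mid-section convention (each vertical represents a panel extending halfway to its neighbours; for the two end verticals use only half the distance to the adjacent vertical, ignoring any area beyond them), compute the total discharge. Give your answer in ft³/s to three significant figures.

w_1 = (16.4 − 0.0)/2 = 8.2 ft; q_1 = 2.07 × 0.63 × 8.2 = 10.69 ft³/s
w_2 = (20.8 − 0.0)/2 = 10.4 ft; q_2 = 3.36 × 2.05 × 10.4 = 71.64 ft³/s
w_3 = (28.7 − 16.4)/2 = 6.15 ft; q_3 = 3.10 × 1.64 × 6.15 = 31.27 ft³/s
w_4 = (28.7 − 20.8)/2 = 3.95 ft; q_4 = 1.24 × 0.42 × 3.95 = 2.057 ft³/s
Q = Σ qᵢ = 115.7 ft³/s

116 ft³/s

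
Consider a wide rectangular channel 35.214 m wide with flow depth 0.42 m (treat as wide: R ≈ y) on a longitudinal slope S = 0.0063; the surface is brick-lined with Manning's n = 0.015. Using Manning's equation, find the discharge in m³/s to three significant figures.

43.9 m³/s

A = b·y = 35.214 × 0.42 = 14.79 m²
Wide channel: R ≈ y = 0.42 m
Q = (1/n)·A·R^(2/3)·S^(1/2) = (1/0.015) × 14.79 × 0.4200^(2/3) × 0.0063^(1/2) = 43.89 m³/s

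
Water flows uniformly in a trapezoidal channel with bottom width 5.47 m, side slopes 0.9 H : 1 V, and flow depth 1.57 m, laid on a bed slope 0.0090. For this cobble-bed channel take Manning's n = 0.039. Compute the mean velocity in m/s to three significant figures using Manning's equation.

2.62 m/s

A = (b + z·y)·y = (5.47 + 0.9×1.57)×1.57 = 10.81 m²
P = b + 2y√(1+z²) = 5.47 + 2×1.57×√(1+0.9²) = 9.694 m
R = A/P = 10.81/9.694 = 1.115 m
Q = (1/n)·A·R^(2/3)·S^(1/2) = (1/0.039) × 10.81 × 1.115^(2/3) × 0.0090^(1/2) = 28.26 m³/s
V = Q/A = 28.26/10.81 = 2.615 m/s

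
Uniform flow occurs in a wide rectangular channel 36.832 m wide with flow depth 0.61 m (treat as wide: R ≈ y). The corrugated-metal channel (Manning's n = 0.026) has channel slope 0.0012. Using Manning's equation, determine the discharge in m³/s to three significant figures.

21.5 m³/s

A = b·y = 36.832 × 0.61 = 22.47 m²
Wide channel: R ≈ y = 0.61 m
Q = (1/n)·A·R^(2/3)·S^(1/2) = (1/0.026) × 22.47 × 0.6100^(2/3) × 0.0012^(1/2) = 21.53 m³/s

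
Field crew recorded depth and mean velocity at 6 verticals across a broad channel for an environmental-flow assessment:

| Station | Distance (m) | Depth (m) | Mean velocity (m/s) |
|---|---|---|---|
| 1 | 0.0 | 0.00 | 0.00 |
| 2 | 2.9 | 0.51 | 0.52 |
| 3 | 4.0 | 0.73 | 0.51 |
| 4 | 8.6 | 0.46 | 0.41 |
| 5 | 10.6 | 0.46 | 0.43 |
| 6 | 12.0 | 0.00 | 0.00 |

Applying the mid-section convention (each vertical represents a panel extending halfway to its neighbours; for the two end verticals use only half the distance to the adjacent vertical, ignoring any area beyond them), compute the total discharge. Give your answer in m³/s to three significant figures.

w_2 = (4.0 − 0.0)/2 = 2 m; q_2 = 0.52 × 0.51 × 2 = 0.5304 m³/s
w_3 = (8.6 − 2.9)/2 = 2.85 m; q_3 = 0.51 × 0.73 × 2.85 = 1.061 m³/s
w_4 = (10.6 − 4.0)/2 = 3.3 m; q_4 = 0.41 × 0.46 × 3.3 = 0.6224 m³/s
w_5 = (12.0 − 8.6)/2 = 1.7 m; q_5 = 0.43 × 0.46 × 1.7 = 0.3363 m³/s
Stations 1, 6 contribute zero (depth or velocity is 0).
Q = Σ qᵢ = 2.550 m³/s

2.55 m³/s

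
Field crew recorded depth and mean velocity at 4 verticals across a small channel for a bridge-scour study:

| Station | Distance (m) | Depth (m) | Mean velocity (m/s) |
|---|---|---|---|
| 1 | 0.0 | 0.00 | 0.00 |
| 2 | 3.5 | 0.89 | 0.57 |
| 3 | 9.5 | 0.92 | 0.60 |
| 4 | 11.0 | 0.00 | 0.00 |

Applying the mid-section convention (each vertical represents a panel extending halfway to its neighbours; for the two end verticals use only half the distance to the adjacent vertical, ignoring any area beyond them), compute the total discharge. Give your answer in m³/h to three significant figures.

w_2 = (9.5 − 0.0)/2 = 4.75 m; q_2 = 0.57 × 0.89 × 4.75 = 2.410 m³/s
w_3 = (11.0 − 3.5)/2 = 3.75 m; q_3 = 0.60 × 0.92 × 3.75 = 2.070 m³/s
Stations 1, 4 contribute zero (depth or velocity is 0).
Q = Σ qᵢ = 4.480 m³/s
= 4.480 × 3600 = 16130 m³/h

16100 m³/h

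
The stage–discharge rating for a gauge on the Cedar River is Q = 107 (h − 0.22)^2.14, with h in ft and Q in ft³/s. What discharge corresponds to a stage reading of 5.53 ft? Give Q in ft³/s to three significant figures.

Q = 107 × (5.53 − 0.22)^2.14 = 107 × 5.31^2.14 = 3811 ft³/s

3810 ft³/s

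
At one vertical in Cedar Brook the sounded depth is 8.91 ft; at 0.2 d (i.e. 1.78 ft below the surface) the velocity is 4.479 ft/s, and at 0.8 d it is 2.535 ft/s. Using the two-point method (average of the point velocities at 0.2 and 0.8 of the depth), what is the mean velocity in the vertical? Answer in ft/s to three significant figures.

v̄ = (4.479 + 2.535) / 2 = 3.507 ft/s

3.51 ft/s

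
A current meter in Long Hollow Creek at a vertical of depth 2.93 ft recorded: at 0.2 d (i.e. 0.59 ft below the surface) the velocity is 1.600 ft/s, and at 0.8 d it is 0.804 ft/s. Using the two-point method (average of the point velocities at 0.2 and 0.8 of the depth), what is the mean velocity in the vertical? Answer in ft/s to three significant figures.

1.20 ft/s

v̄ = (1.600 + 0.804) / 2 = 1.202 ft/s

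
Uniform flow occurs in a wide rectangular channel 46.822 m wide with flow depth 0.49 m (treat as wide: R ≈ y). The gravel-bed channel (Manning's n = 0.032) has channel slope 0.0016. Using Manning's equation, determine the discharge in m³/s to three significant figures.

A = b·y = 46.822 × 0.49 = 22.94 m²
Wide channel: R ≈ y = 0.49 m
Q = (1/n)·A·R^(2/3)·S^(1/2) = (1/0.032) × 22.94 × 0.4900^(2/3) × 0.0016^(1/2) = 17.82 m³/s

17.8 m³/s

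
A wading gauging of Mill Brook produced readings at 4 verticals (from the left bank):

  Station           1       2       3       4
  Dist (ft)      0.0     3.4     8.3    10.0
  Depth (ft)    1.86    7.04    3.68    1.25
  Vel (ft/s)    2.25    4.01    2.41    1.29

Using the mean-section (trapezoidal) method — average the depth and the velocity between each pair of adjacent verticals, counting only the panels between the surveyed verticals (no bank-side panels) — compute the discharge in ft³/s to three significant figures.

139 ft³/s

Panel 1-2: Δb = 3.4 ft, d̄ = (1.86+7.04)/2 = 4.45, v̄ = (2.25+4.01)/2 = 3.13 → q = 3.4×4.45×3.13 = 47.36 ft³/s
Panel 2-3: Δb = 4.9 ft, d̄ = (7.04+3.68)/2 = 5.36, v̄ = (4.01+2.41)/2 = 3.21 → q = 4.9×5.36×3.21 = 84.31 ft³/s
Panel 3-4: Δb = 1.7 ft, d̄ = (3.68+1.25)/2 = 2.465, v̄ = (2.41+1.29)/2 = 1.85 → q = 1.7×2.465×1.85 = 7.752 ft³/s
Q = Σ q = 139.4 ft³/s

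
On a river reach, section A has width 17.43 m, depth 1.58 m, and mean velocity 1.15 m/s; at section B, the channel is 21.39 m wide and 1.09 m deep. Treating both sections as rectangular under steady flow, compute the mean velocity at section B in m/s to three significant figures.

1.36 m/s

Q = A₁V₁ = (17.43×1.58) × 1.15 = 31.67 m³/s
A₂ = 21.39 × 1.09 = 23.32 m²
V₂ = Q/A₂ = 31.67/23.32 = 1.358 m/s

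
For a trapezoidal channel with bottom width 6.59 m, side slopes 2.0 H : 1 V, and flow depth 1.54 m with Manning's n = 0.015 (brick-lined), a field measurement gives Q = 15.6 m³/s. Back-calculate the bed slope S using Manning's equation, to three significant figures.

0.000216

A = (b + z·y)·y = (6.59 + 2.0×1.54)×1.54 = 14.89 m²
P = b + 2y√(1+z²) = 6.59 + 2×1.54×√(1+2.0²) = 13.48 m
R = A/P = 14.89/13.48 = 1.105 m
S = (Q·n / (1·A·R^(2/3)))² = (15.6×0.015 / (1×14.89×1.069))² = 0.0002161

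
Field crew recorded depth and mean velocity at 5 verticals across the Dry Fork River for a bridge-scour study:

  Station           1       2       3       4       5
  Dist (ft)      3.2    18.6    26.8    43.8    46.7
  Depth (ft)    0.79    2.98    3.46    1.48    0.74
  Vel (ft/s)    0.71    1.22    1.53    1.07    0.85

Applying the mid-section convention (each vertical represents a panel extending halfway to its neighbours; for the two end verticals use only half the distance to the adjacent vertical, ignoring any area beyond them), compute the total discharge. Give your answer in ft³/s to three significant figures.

w_1 = (18.6 − 3.2)/2 = 7.7 ft; q_1 = 0.71 × 0.79 × 7.7 = 4.319 ft³/s
w_2 = (26.8 − 3.2)/2 = 11.8 ft; q_2 = 1.22 × 2.98 × 11.8 = 42.90 ft³/s
w_3 = (43.8 − 18.6)/2 = 12.6 ft; q_3 = 1.53 × 3.46 × 12.6 = 66.70 ft³/s
w_4 = (46.7 − 26.8)/2 = 9.95 ft; q_4 = 1.07 × 1.48 × 9.95 = 15.76 ft³/s
w_5 = (46.7 − 43.8)/2 = 1.45 ft; q_5 = 0.85 × 0.74 × 1.45 = 0.9121 ft³/s
Q = Σ qᵢ = 130.6 ft³/s

131 ft³/s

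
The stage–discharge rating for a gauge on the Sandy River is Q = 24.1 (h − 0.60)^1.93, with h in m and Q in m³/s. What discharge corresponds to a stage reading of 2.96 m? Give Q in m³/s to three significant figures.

Q = 24.1 × (2.96 − 0.60)^1.93 = 24.1 × 2.36^1.93 = 126.4 m³/s

126 m³/s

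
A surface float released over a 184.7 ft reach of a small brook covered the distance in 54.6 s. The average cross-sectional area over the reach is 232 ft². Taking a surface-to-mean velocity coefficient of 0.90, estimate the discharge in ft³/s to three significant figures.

v_surface = L / t̄ = 184.7 / 54.6 = 3.383 ft/s
v_mean = 0.90 × 3.383 = 3.045 ft/s
Q = A × v_mean = 232 × 3.045 = 706.3 ft³/s

706 ft³/s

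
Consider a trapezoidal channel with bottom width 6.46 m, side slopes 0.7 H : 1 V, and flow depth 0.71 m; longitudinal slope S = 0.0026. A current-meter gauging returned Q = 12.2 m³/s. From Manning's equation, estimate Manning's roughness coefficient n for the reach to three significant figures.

0.0147

A = (b + z·y)·y = (6.46 + 0.7×0.71)×0.71 = 4.939 m²
P = b + 2y√(1+z²) = 6.46 + 2×0.71×√(1+0.7²) = 8.193 m
R = A/P = 4.939/8.193 = 0.6029 m
n = (1/Q)·A·R^(2/3)·S^(1/2) = (1/12.2) × 4.939 × 0.7136 × 0.05099 = 0.01473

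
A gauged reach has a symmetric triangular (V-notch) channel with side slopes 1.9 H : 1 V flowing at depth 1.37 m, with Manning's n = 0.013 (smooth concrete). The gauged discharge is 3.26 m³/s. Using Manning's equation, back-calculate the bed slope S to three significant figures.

0.000275

A = z·y² = 1.9×1.37² = 3.566 m²
P = 2y√(1+z²) = 2×1.37×√(1+1.9²) = 5.883 m
R = A/P = 3.566/5.883 = 0.6062 m
S = (Q·n / (1·A·R^(2/3)))² = (3.26×0.013 / (1×3.566×0.7162))² = 0.0002753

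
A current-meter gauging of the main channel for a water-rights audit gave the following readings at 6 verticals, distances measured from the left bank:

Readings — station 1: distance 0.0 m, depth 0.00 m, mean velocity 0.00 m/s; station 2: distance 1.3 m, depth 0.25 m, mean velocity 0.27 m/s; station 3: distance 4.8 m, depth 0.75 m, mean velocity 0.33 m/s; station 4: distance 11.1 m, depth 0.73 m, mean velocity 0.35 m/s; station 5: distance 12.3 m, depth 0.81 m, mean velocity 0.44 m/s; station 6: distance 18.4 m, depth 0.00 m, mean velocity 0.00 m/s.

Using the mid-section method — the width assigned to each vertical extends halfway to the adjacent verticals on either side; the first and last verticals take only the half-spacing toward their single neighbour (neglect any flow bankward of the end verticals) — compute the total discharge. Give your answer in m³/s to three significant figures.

w_2 = (4.8 − 0.0)/2 = 2.4 m; q_2 = 0.27 × 0.25 × 2.4 = 0.1620 m³/s
w_3 = (11.1 − 1.3)/2 = 4.9 m; q_3 = 0.33 × 0.75 × 4.9 = 1.213 m³/s
w_4 = (12.3 − 4.8)/2 = 3.75 m; q_4 = 0.35 × 0.73 × 3.75 = 0.9581 m³/s
w_5 = (18.4 − 11.1)/2 = 3.65 m; q_5 = 0.44 × 0.81 × 3.65 = 1.301 m³/s
Stations 1, 6 contribute zero (depth or velocity is 0).
Q = Σ qᵢ = 3.634 m³/s

3.63 m³/s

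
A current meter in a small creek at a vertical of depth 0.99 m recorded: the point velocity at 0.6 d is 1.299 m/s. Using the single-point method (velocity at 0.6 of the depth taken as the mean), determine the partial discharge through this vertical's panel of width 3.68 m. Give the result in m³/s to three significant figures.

4.73 m³/s

v̄ = v₀.₆ = 1.299 m/s
q = v̄ × d × w = 1.299 × 0.99 × 3.68 = 4.733 m³/s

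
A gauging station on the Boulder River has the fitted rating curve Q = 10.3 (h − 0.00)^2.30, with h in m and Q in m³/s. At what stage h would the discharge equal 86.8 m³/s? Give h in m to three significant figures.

h − h₀ = (Q/C)^(1/b) = (86.8/10.3)^(1/2.30) = 2.526 m
h = 0.00 + 2.526 = 2.526 m

2.53 m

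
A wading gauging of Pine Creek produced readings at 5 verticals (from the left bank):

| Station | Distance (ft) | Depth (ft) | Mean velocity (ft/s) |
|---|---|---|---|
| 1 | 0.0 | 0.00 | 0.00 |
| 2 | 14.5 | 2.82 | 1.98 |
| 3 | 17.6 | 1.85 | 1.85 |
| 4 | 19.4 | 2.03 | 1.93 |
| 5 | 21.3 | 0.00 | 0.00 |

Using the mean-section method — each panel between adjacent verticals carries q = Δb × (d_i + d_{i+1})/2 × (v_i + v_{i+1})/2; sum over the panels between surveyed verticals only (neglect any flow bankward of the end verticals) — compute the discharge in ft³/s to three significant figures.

Panel 1-2: Δb = 14.5 ft, d̄ = (0.00+2.82)/2 = 1.41, v̄ = (0.00+1.98)/2 = 0.99 → q = 14.5×1.41×0.99 = 20.24 ft³/s
Panel 2-3: Δb = 3.1 ft, d̄ = (2.82+1.85)/2 = 2.335, v̄ = (1.98+1.85)/2 = 1.915 → q = 3.1×2.335×1.915 = 13.86 ft³/s
Panel 3-4: Δb = 1.8 ft, d̄ = (1.85+2.03)/2 = 1.94, v̄ = (1.85+1.93)/2 = 1.89 → q = 1.8×1.94×1.89 = 6.600 ft³/s
Panel 4-5: Δb = 1.9 ft, d̄ = (2.03+0.00)/2 = 1.015, v̄ = (1.93+0.00)/2 = 0.965 → q = 1.9×1.015×0.965 = 1.861 ft³/s
Q = Σ q = 42.56 ft³/s

42.6 ft³/s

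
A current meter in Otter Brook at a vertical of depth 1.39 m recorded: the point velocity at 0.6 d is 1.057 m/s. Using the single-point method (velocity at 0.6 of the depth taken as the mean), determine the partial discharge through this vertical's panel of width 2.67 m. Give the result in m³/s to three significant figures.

v̄ = v₀.₆ = 1.057 m/s
q = v̄ × d × w = 1.057 × 1.39 × 2.67 = 3.923 m³/s

3.92 m³/s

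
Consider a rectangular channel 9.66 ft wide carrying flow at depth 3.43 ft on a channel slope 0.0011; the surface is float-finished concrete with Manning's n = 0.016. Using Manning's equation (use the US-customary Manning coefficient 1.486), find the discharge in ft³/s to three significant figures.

A = b·y = 9.66 × 3.43 = 33.13 ft²
P = b + 2y = 9.66 + 2×3.43 = 16.52 ft
R = A/P = 33.13/16.52 = 2.006 ft
Q = (1.486/n)·A·R^(2/3)·S^(1/2) = (1.486/0.016) × 33.13 × 2.006^(2/3) × 0.0011^(1/2) = 162.3 ft³/s

162 ft³/s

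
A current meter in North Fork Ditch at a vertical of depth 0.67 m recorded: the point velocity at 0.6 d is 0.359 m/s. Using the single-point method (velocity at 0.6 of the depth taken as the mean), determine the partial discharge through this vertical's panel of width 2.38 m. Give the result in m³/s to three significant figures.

0.572 m³/s

v̄ = v₀.₆ = 0.359 m/s
q = v̄ × d × w = 0.3590 × 0.67 × 2.38 = 0.5725 m³/s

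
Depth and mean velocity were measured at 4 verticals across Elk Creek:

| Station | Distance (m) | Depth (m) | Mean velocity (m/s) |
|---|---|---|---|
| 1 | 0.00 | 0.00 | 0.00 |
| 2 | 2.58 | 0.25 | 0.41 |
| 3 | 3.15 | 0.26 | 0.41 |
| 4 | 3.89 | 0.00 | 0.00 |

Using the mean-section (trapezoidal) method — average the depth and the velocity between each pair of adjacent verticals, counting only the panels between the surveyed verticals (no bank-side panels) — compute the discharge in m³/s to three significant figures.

0.145 m³/s

Panel 1-2: Δb = 2.58 m, d̄ = (0.00+0.25)/2 = 0.125, v̄ = (0.00+0.41)/2 = 0.205 → q = 2.58×0.125×0.205 = 0.06611 m³/s
Panel 2-3: Δb = 0.57 m, d̄ = (0.25+0.26)/2 = 0.255, v̄ = (0.41+0.41)/2 = 0.41 → q = 0.57×0.255×0.41 = 0.05959 m³/s
Panel 3-4: Δb = 0.74 m, d̄ = (0.26+0.00)/2 = 0.13, v̄ = (0.41+0.00)/2 = 0.205 → q = 0.74×0.13×0.205 = 0.01972 m³/s
Q = Σ q = 0.1454 m³/s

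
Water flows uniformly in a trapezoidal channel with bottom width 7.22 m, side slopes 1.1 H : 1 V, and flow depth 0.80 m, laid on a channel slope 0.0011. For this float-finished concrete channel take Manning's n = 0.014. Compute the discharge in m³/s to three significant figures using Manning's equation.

11.8 m³/s

A = (b + z·y)·y = (7.22 + 1.1×0.80)×0.80 = 6.480 m²
P = b + 2y√(1+z²) = 7.22 + 2×0.80×√(1+1.1²) = 9.599 m
R = A/P = 6.480/9.599 = 0.6751 m
Q = (1/n)·A·R^(2/3)·S^(1/2) = (1/0.014) × 6.480 × 0.6751^(2/3) × 0.0011^(1/2) = 11.81 m³/s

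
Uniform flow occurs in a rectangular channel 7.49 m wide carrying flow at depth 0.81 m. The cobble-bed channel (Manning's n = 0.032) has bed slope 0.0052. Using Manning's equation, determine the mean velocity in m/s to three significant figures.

A = b·y = 7.49 × 0.81 = 6.067 m²
P = b + 2y = 7.49 + 2×0.81 = 9.110 m
R = A/P = 6.067/9.110 = 0.6660 m
Q = (1/n)·A·R^(2/3)·S^(1/2) = (1/0.032) × 6.067 × 0.6660^(2/3) × 0.0052^(1/2) = 10.43 m³/s
V = Q/A = 10.43/6.067 = 1.719 m/s

1.72 m/s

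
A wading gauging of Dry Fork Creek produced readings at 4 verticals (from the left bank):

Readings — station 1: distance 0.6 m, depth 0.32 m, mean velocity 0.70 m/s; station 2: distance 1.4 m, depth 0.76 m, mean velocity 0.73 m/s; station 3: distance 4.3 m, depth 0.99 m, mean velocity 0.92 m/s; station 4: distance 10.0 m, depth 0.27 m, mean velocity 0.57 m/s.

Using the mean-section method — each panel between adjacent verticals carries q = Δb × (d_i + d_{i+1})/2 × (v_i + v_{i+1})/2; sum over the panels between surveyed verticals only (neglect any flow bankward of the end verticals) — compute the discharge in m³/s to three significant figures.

5.08 m³/s

Panel 1-2: Δb = 0.8 m, d̄ = (0.32+0.76)/2 = 0.54, v̄ = (0.70+0.73)/2 = 0.715 → q = 0.8×0.54×0.715 = 0.3089 m³/s
Panel 2-3: Δb = 2.9 m, d̄ = (0.76+0.99)/2 = 0.875, v̄ = (0.73+0.92)/2 = 0.825 → q = 2.9×0.875×0.825 = 2.093 m³/s
Panel 3-4: Δb = 5.7 m, d̄ = (0.99+0.27)/2 = 0.63, v̄ = (0.92+0.57)/2 = 0.745 → q = 5.7×0.63×0.745 = 2.675 m³/s
Q = Σ q = 5.078 m³/s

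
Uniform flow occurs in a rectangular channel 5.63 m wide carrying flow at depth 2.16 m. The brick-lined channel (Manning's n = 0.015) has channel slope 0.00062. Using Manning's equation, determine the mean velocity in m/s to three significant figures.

1.90 m/s

A = b·y = 5.63 × 2.16 = 12.16 m²
P = b + 2y = 5.63 + 2×2.16 = 9.950 m
R = A/P = 12.16/9.950 = 1.222 m
Q = (1/n)·A·R^(2/3)·S^(1/2) = (1/0.015) × 12.16 × 1.222^(2/3) × 0.00062^(1/2) = 23.08 m³/s
V = Q/A = 23.08/12.16 = 1.898 m/s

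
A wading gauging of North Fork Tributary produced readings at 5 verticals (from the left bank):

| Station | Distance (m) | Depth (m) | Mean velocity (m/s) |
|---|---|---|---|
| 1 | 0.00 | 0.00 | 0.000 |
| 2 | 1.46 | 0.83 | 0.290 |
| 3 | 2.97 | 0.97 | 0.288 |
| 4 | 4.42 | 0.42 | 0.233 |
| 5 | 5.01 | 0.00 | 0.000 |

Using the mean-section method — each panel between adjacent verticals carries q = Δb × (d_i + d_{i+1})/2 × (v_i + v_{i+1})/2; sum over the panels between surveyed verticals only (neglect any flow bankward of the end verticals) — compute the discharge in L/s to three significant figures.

758 L/s

Panel 1-2: Δb = 1.46 m, d̄ = (0.00+0.83)/2 = 0.415, v̄ = (0.000+0.290)/2 = 0.145 → q = 1.46×0.415×0.145 = 0.08786 m³/s
Panel 2-3: Δb = 1.51 m, d̄ = (0.83+0.97)/2 = 0.9, v̄ = (0.290+0.288)/2 = 0.289 → q = 1.51×0.9×0.289 = 0.3928 m³/s
Panel 3-4: Δb = 1.45 m, d̄ = (0.97+0.42)/2 = 0.695, v̄ = (0.288+0.233)/2 = 0.2605 → q = 1.45×0.695×0.2605 = 0.2625 m³/s
Panel 4-5: Δb = 0.59 m, d̄ = (0.42+0.00)/2 = 0.21, v̄ = (0.233+0.000)/2 = 0.1165 → q = 0.59×0.21×0.1165 = 0.01443 m³/s
Q = Σ q = 0.7576 m³/s
= 0.7576 × 1000 = 757.6 L/s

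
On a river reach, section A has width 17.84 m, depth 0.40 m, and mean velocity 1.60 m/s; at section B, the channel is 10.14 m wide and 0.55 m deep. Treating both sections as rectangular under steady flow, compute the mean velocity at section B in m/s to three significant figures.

2.05 m/s

Q = A₁V₁ = (17.84×0.40) × 1.60 = 11.42 m³/s
A₂ = 10.14 × 0.55 = 5.577 m²
V₂ = Q/A₂ = 11.42/5.577 = 2.047 m/s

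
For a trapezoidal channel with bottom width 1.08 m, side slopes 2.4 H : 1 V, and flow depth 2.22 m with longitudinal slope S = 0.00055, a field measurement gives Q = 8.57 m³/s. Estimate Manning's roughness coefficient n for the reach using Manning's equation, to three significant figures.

A = (b + z·y)·y = (1.08 + 2.4×2.22)×2.22 = 14.23 m²
P = b + 2y√(1+z²) = 1.08 + 2×2.22×√(1+2.4²) = 12.62 m
R = A/P = 14.23/12.62 = 1.127 m
n = (1/Q)·A·R^(2/3)·S^(1/2) = (1/8.57) × 14.23 × 1.083 × 0.02345 = 0.04216

0.0422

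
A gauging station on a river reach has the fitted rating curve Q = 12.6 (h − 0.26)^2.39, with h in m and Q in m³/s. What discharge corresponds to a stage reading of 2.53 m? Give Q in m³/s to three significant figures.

89.4 m³/s

Q = 12.6 × (2.53 − 0.26)^2.39 = 12.6 × 2.27^2.39 = 89.39 m³/s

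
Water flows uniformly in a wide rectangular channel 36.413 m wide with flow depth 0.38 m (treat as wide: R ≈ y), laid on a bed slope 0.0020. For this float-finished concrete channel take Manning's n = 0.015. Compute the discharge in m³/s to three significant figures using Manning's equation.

A = b·y = 36.413 × 0.38 = 13.84 m²
Wide channel: R ≈ y = 0.38 m
Q = (1/n)·A·R^(2/3)·S^(1/2) = (1/0.015) × 13.84 × 0.3800^(2/3) × 0.0020^(1/2) = 21.64 m³/s

21.6 m³/s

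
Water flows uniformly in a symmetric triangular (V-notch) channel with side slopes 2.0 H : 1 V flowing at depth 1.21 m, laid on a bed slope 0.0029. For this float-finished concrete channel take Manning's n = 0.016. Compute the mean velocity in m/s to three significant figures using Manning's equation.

A = z·y² = 2.0×1.21² = 2.928 m²
P = 2y√(1+z²) = 2×1.21×√(1+2.0²) = 5.411 m
R = A/P = 2.928/5.411 = 0.5411 m
Q = (1/n)·A·R^(2/3)·S^(1/2) = (1/0.016) × 2.928 × 0.5411^(2/3) × 0.0029^(1/2) = 6.545 m³/s
V = Q/A = 6.545/2.928 = 2.235 m/s

2.24 m/s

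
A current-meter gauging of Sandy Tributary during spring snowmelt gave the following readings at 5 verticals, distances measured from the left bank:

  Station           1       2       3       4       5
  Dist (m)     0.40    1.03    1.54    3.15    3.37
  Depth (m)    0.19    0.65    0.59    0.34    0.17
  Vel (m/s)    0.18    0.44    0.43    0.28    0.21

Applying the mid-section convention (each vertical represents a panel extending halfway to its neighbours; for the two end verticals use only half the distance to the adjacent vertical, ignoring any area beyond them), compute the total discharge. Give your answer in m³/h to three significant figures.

w_1 = (1.03 − 0.40)/2 = 0.315 m; q_1 = 0.18 × 0.19 × 0.315 = 0.01077 m³/s
w_2 = (1.54 − 0.40)/2 = 0.57 m; q_2 = 0.44 × 0.65 × 0.57 = 0.1630 m³/s
w_3 = (3.15 − 1.03)/2 = 1.06 m; q_3 = 0.43 × 0.59 × 1.06 = 0.2689 m³/s
w_4 = (3.37 − 1.54)/2 = 0.915 m; q_4 = 0.28 × 0.34 × 0.915 = 0.08711 m³/s
w_5 = (3.37 − 3.15)/2 = 0.11 m; q_5 = 0.21 × 0.17 × 0.11 = 0.003927 m³/s
Q = Σ qᵢ = 0.5338 m³/s
= 0.5338 × 3600 = 1922 m³/h

1920 m³/h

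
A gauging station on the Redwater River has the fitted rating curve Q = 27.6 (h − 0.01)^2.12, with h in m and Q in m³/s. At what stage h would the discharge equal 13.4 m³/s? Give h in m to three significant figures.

h − h₀ = (Q/C)^(1/b) = (13.4/27.6)^(1/2.12) = 0.7112 m
h = 0.01 + 0.7112 = 0.7212 m

0.721 m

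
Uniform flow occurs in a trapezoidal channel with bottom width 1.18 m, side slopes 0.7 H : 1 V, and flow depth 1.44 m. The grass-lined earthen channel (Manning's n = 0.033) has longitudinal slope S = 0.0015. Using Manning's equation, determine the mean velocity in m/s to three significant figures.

0.900 m/s

A = (b + z·y)·y = (1.18 + 0.7×1.44)×1.44 = 3.151 m²
P = b + 2y√(1+z²) = 1.18 + 2×1.44×√(1+0.7²) = 4.695 m
R = A/P = 3.151/4.695 = 0.6710 m
Q = (1/n)·A·R^(2/3)·S^(1/2) = (1/0.033) × 3.151 × 0.6710^(2/3) × 0.0015^(1/2) = 2.834 m³/s
V = Q/A = 2.834/3.151 = 0.8995 m/s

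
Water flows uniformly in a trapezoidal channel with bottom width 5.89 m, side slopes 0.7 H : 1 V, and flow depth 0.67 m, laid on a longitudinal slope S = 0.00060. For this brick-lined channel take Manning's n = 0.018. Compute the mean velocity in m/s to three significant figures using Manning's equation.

0.931 m/s

A = (b + z·y)·y = (5.89 + 0.7×0.67)×0.67 = 4.261 m²
P = b + 2y√(1+z²) = 5.89 + 2×0.67×√(1+0.7²) = 7.526 m
R = A/P = 4.261/7.526 = 0.5661 m
Q = (1/n)·A·R^(2/3)·S^(1/2) = (1/0.018) × 4.261 × 0.5661^(2/3) × 0.00060^(1/2) = 3.968 m³/s
V = Q/A = 3.968/4.261 = 0.9313 m/s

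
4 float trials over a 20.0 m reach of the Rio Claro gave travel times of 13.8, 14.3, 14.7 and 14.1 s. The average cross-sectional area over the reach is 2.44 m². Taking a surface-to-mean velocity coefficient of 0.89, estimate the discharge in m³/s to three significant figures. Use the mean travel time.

3.05 m³/s

t̄ = (13.8 + 14.3 + 14.7 + 14.1) / 4 = 14.225 s
v_surface = L / t̄ = 20.0 / 14.225 = 1.406 m/s
v_mean = 0.89 × 1.406 = 1.251 m/s
Q = A × v_mean = 2.44 × 1.251 = 3.053 m³/s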